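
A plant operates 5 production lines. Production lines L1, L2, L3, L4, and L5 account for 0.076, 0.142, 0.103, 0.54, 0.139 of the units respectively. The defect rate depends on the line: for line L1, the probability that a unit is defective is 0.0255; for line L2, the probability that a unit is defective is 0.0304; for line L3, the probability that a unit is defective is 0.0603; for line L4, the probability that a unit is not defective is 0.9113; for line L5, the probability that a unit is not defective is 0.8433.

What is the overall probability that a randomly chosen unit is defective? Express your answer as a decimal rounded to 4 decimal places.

0.0821

P(D|L4) = 1 − 0.9113 = 0.0887.
P(D|L5) = 1 − 0.8433 = 0.1567.
Summing over the partition,
P(D) = P(D|L1)·P(L1) + P(D|L2)·P(L2) + P(D|L3)·P(L3) + P(D|L4)·P(L4) + P(D|L5)·P(L5)
      = 0.0255·0.076 + 0.0304·0.142 + 0.0603·0.103 + 0.0887·0.54 + 0.1567·0.139
      = 0.001938 + 0.0043168 + 0.0062109 + 0.047898 + 0.0217813 = 0.082145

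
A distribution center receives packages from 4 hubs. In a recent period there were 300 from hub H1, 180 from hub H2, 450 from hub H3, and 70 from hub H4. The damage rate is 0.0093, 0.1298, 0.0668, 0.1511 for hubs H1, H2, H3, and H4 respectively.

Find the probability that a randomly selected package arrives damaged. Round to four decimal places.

P(D) ≈ 0.0668

Total: 300 + 180 + 450 + 70 = 1000.
P(H1) = 300/1000 = 0.3. P(H2) = 180/1000 = 0.18. P(H3) = 450/1000 = 0.45. P(H4) = 70/1000 = 0.07.
Summing over the partition,
P(D) = P(D|H1)·P(H1) + P(D|H2)·P(H2) + P(D|H3)·P(H3) + P(D|H4)·P(H4)
      = 0.0093·0.3 + 0.1298·0.18 + 0.0668·0.45 + 0.1511·0.07
      = 0.00279 + 0.023364 + 0.03006 + 0.010577 = 0.066791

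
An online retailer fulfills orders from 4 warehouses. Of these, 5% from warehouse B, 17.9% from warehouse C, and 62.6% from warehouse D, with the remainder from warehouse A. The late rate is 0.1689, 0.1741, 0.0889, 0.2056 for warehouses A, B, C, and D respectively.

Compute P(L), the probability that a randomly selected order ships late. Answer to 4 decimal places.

0.1778

P(A) = 1 − (0.05 + 0.179 + 0.626) = 0.145.
Using total probability over the partition,
P(L) = P(L|A)·P(A) + P(L|B)·P(B) + P(L|C)·P(C) + P(L|D)·P(D)
      = 0.1689·0.145 + 0.1741·0.05 + 0.0889·0.179 + 0.2056·0.626
      = 0.0244905 + 0.008705 + 0.0159131 + 0.1287056 = 0.1778142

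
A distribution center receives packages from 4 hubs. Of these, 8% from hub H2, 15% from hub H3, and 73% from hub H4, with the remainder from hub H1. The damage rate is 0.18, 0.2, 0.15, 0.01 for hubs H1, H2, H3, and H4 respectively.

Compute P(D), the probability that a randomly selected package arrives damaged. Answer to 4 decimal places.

P(H1) = 1 − (0.08 + 0.15 + 0.73) = 0.04.
P(D) = P(D|H1)·P(H1) + P(D|H2)·P(H2) + P(D|H3)·P(H3) + P(D|H4)·P(H4)
      = 0.18·0.04 + 0.2·0.08 + 0.15·0.15 + 0.01·0.73
      = 0.0072 + 0.016 + 0.0225 + 0.0073 = 0.053

0.0530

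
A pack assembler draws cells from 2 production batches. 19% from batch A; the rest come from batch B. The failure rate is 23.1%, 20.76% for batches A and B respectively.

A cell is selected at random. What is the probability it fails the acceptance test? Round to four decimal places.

P(B) = 1 − (0.19) = 0.81.
P(F) = P(F|A)·P(A) + P(F|B)·P(B)
      = 0.231·0.19 + 0.2076·0.81
      = 0.04389 + 0.168156 = 0.212046

P(F) ≈ 0.2120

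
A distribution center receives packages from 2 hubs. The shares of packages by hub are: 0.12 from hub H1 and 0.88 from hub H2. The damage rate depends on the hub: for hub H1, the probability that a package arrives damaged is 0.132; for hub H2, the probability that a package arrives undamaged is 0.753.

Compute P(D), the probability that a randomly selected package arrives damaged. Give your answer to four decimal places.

P(D|H2) = 1 − 0.753 = 0.247.
P(D) = P(D|H1)·P(H1) + P(D|H2)·P(H2)
      = 0.132·0.12 + 0.247·0.88
      = 0.01584 + 0.21736 = 0.2332

0.2332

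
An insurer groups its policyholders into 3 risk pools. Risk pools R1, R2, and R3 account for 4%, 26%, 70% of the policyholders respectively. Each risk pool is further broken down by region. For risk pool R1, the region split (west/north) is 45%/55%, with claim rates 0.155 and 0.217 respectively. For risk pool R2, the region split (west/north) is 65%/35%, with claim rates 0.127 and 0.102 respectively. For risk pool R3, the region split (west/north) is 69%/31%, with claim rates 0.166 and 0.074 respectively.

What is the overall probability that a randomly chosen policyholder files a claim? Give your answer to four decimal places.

0.1345

P(C|R1) = 0.45·0.155 + 0.55·0.217 = 0.06975 + 0.11935 = 0.1891
P(C|R2) = 0.65·0.127 + 0.35·0.102 = 0.08255 + 0.0357 = 0.11825
P(C|R3) = 0.69·0.166 + 0.31·0.074 = 0.11454 + 0.02294 = 0.13748
By total probability over the outer partition,
P(C) = 0.04·0.1891 + 0.26·0.11825 + 0.7·0.13748
      = 0.007564 + 0.030745 + 0.096236 = 0.134545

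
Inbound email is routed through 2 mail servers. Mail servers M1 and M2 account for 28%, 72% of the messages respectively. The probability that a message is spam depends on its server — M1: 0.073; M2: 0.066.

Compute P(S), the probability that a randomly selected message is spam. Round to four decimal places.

By the law of total probability,
P(S) = P(S|M1)·P(M1) + P(S|M2)·P(M2)
      = 0.073·0.28 + 0.066·0.72
      = 0.02044 + 0.04752 = 0.06796

P(S) ≈ 0.0680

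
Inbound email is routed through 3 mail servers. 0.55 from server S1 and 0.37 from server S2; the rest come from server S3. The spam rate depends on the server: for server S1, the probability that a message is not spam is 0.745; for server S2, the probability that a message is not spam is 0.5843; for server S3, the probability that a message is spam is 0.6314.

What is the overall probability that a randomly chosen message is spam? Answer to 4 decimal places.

P(S3) = 1 − (0.55 + 0.37) = 0.08.
P(S|S1) = 1 − 0.745 = 0.255.
P(S|S2) = 1 − 0.5843 = 0.4157.
By the law of total probability,
P(S) = P(S|S1)·P(S1) + P(S|S2)·P(S2) + P(S|S3)·P(S3)
      = 0.255·0.55 + 0.4157·0.37 + 0.6314·0.08
      = 0.14025 + 0.153809 + 0.050512 = 0.344571

P(S) ≈ 0.3446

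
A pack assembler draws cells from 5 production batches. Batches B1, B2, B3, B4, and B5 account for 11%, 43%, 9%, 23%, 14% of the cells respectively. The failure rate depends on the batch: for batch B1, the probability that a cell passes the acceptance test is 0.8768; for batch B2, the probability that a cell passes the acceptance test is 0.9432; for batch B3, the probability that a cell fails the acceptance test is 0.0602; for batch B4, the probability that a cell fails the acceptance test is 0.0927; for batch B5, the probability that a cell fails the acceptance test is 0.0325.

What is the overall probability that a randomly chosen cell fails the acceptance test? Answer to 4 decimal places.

P(F|B1) = 1 − 0.8768 = 0.1232.
P(F|B2) = 1 − 0.9432 = 0.0568.
P(F) = P(F|B1)·P(B1) + P(F|B2)·P(B2) + P(F|B3)·P(B3) + P(F|B4)·P(B4) + P(F|B5)·P(B5)
      = 0.1232·0.11 + 0.0568·0.43 + 0.0602·0.09 + 0.0927·0.23 + 0.0325·0.14
      = 0.013552 + 0.024424 + 0.005418 + 0.021321 + 0.00455 = 0.069265

P(F) ≈ 0.0693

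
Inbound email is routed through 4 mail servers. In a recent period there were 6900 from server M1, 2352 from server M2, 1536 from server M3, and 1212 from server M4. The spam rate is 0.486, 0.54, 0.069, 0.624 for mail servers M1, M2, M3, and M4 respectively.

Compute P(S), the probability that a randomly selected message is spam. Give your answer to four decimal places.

Total: 6900 + 2352 + 1536 + 1212 = 12000.
P(M1) = 6900/12000 = 0.575. P(M2) = 2352/12000 = 0.196. P(M3) = 1536/12000 = 0.128. P(M4) = 1212/12000 = 0.101.
P(S) = P(S|M1)·P(M1) + P(S|M2)·P(M2) + P(S|M3)·P(M3) + P(S|M4)·P(M4)
      = 0.486·0.575 + 0.54·0.196 + 0.069·0.128 + 0.624·0.101
      = 0.27945 + 0.10584 + 0.008832 + 0.063024 = 0.457146

0.4571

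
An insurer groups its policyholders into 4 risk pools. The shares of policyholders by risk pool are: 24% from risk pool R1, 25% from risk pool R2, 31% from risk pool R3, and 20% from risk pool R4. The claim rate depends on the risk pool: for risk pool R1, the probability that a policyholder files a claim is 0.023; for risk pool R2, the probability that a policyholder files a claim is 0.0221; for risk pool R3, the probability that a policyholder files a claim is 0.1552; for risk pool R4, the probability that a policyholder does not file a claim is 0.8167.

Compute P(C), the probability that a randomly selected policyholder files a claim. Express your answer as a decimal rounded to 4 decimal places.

0.0958

P(C|R4) = 1 − 0.8167 = 0.1833.
P(C) = P(C|R1)·P(R1) + P(C|R2)·P(R2) + P(C|R3)·P(R3) + P(C|R4)·P(R4)
      = 0.023·0.24 + 0.0221·0.25 + 0.1552·0.31 + 0.1833·0.2
      = 0.00552 + 0.005525 + 0.048112 + 0.03666 = 0.095817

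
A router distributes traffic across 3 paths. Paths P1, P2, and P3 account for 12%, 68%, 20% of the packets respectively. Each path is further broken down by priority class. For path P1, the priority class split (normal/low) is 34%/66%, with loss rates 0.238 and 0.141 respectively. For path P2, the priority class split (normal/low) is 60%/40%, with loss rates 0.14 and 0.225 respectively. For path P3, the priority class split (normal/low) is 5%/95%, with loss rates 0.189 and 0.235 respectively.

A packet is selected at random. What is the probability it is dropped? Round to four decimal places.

P(L|P1) = 0.34·0.238 + 0.66·0.141 = 0.08092 + 0.09306 = 0.17398
P(L|P2) = 0.6·0.14 + 0.4·0.225 = 0.084 + 0.09 = 0.174
P(L|P3) = 0.05·0.189 + 0.95·0.235 = 0.00945 + 0.22325 = 0.2327
Then overall,
P(L) = 0.12·0.17398 + 0.68·0.174 + 0.2·0.2327
      = 0.0208776 + 0.11832 + 0.04654 = 0.1857376

P(L) ≈ 0.1857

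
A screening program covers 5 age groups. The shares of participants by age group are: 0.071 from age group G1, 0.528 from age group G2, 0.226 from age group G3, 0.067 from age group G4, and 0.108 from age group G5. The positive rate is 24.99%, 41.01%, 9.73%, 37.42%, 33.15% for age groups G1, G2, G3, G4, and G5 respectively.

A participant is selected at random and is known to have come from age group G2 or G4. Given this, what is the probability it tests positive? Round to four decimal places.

P(T|S) ≈ 0.4061

Let S = {G2, G4}.
P(S) = 0.528 + 0.067 = 0.595.
P(T ∩ S) = 0.4101·0.528 + 0.3742·0.067 = 0.2165328 + 0.0250714 = 0.2416042.
P(T | S) = 0.2416042 / 0.595 = 0.406057…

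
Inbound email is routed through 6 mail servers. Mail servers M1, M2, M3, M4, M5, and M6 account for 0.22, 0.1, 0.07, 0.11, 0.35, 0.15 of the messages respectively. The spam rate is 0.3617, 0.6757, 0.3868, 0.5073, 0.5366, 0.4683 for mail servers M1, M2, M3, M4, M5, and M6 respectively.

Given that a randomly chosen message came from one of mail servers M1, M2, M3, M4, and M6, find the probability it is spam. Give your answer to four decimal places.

Let J = {M1, M2, M3, M4, M6}.
P(J) = 0.22 + 0.1 + 0.07 + 0.11 + 0.15 = 0.65.
P(S ∩ J) = 0.3617·0.22 + 0.6757·0.1 + 0.3868·0.07 + 0.5073·0.11 + 0.4683·0.15 = 0.079574 + 0.06757 + 0.027076 + 0.055803 + 0.070245 = 0.300268.
P(S | J) = 0.300268 / 0.65 = 0.461951…

P(S|J) ≈ 0.4620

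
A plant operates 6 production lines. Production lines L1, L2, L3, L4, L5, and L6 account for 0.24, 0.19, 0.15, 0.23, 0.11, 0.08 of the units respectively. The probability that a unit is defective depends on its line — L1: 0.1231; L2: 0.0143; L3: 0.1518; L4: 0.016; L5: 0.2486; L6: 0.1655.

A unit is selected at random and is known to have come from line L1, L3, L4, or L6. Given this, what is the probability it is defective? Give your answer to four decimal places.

Let S = {L1, L3, L4, L6}.
P(S) = 0.24 + 0.15 + 0.23 + 0.08 = 0.7.
P(D ∩ S) = 0.1231·0.24 + 0.1518·0.15 + 0.016·0.23 + 0.1655·0.08 = 0.029544 + 0.02277 + 0.00368 + 0.01324 = 0.069234.
P(D | S) = 0.069234 / 0.7 = 0.098906…

P(D|S) ≈ 0.0989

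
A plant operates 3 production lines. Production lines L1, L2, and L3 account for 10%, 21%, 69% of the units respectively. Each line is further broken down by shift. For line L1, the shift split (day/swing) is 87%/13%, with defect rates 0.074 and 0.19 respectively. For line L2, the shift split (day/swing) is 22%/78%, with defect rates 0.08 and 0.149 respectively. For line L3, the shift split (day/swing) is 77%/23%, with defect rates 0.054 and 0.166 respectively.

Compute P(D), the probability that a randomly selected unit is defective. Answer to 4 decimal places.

P(D|L1) = 0.87·0.074 + 0.13·0.19 = 0.06438 + 0.0247 = 0.08908
P(D|L2) = 0.22·0.08 + 0.78·0.149 = 0.0176 + 0.11622 = 0.13382
P(D|L3) = 0.77·0.054 + 0.23·0.166 = 0.04158 + 0.03818 = 0.07976
Then overall,
P(D) = 0.1·0.08908 + 0.21·0.13382 + 0.69·0.07976
      = 0.008908 + 0.0281022 + 0.0550344 = 0.0920446

P(D) ≈ 0.0920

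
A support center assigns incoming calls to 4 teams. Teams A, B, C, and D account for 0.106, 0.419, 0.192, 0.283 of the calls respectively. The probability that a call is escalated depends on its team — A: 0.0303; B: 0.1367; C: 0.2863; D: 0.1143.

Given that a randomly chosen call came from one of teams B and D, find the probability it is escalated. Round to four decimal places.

Let S = {B, D}.
P(S) = 0.419 + 0.283 = 0.702.
P(E ∩ S) = 0.1367·0.419 + 0.1143·0.283 = 0.0572773 + 0.0323469 = 0.0896242.
P(E | S) = 0.0896242 / 0.702 = 0.127670…

P(E|S) ≈ 0.1277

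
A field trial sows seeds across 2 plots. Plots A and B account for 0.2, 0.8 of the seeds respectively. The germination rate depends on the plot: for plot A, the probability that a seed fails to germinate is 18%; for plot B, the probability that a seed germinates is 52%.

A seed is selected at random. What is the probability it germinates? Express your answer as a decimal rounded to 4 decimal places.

P(G|A) = 1 − 0.18 = 0.82.
P(G) = P(G|A)·P(A) + P(G|B)·P(B)
      = 0.82·0.2 + 0.52·0.8
      = 0.164 + 0.416 = 0.58

0.5800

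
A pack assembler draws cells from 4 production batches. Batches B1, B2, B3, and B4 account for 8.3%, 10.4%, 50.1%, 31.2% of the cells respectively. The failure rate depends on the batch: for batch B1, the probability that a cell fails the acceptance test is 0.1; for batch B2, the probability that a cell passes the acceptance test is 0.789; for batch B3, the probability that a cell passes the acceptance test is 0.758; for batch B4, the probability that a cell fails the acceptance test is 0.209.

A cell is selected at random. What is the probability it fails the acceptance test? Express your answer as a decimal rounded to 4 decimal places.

P(F) ≈ 0.2167

P(F|B2) = 1 − 0.789 = 0.211.
P(F|B3) = 1 − 0.758 = 0.242.
Summing over the partition,
P(F) = P(F|B1)·P(B1) + P(F|B2)·P(B2) + P(F|B3)·P(B3) + P(F|B4)·P(B4)
      = 0.1·0.083 + 0.211·0.104 + 0.242·0.501 + 0.209·0.312
      = 0.0083 + 0.021944 + 0.121242 + 0.065208 = 0.216694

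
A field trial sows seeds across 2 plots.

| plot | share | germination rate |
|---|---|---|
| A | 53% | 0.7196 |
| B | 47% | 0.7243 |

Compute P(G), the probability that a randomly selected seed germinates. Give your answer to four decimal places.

0.7218

P(G) = P(G|A)·P(A) + P(G|B)·P(B)
      = 0.7196·0.53 + 0.7243·0.47
      = 0.381388 + 0.340421 = 0.721809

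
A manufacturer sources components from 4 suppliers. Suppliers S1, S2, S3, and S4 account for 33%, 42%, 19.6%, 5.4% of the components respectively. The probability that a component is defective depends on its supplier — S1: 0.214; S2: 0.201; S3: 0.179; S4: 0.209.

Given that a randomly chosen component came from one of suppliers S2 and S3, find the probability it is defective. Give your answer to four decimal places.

P(D|S) ≈ 0.1940

Let S = {S2, S3}.
P(S) = 0.42 + 0.196 = 0.616.
P(D ∩ S) = 0.201·0.42 + 0.179·0.196 = 0.08442 + 0.035084 = 0.119504.
P(D | S) = 0.119504 / 0.616 = 0.194000…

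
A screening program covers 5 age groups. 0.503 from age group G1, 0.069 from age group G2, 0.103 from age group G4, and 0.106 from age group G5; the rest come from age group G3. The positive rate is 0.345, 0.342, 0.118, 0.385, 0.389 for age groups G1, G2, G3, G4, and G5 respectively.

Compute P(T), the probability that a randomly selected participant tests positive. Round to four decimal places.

P(G3) = 1 − (0.503 + 0.069 + 0.103 + 0.106) = 0.219.
P(T) = P(T|G1)·P(G1) + P(T|G2)·P(G2) + P(T|G3)·P(G3) + P(T|G4)·P(G4) + P(T|G5)·P(G5)
      = 0.345·0.503 + 0.342·0.069 + 0.118·0.219 + 0.385·0.103 + 0.389·0.106
      = 0.173535 + 0.023598 + 0.025842 + 0.039655 + 0.041234 = 0.303864

P(T) ≈ 0.3039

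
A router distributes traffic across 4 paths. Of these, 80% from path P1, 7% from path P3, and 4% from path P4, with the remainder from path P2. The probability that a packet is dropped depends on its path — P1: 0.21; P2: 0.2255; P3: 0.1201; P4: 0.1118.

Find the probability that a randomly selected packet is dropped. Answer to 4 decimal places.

0.2012

P(P2) = 1 − (0.8 + 0.07 + 0.04) = 0.09.
P(L) = P(L|P1)·P(P1) + P(L|P2)·P(P2) + P(L|P3)·P(P3) + P(L|P4)·P(P4)
      = 0.21·0.8 + 0.2255·0.09 + 0.1201·0.07 + 0.1118·0.04
      = 0.168 + 0.020295 + 0.008407 + 0.004472 = 0.201174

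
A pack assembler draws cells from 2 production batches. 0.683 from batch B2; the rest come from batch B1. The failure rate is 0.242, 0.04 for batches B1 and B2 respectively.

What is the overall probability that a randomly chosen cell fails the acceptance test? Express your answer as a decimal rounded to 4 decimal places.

P(B1) = 1 − (0.683) = 0.317.
P(F) = P(F|B1)·P(B1) + P(F|B2)·P(B2)
      = 0.242·0.317 + 0.04·0.683
      = 0.076714 + 0.02732 = 0.104034

P(F) ≈ 0.1040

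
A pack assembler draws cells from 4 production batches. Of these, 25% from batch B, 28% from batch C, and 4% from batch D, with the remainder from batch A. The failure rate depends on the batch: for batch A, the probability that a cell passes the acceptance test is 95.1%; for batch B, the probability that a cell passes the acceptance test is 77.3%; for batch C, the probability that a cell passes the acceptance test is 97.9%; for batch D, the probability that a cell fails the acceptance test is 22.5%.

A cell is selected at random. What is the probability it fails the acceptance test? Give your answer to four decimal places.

P(A) = 1 − (0.25 + 0.28 + 0.04) = 0.43.
P(F|A) = 1 − 0.951 = 0.049.
P(F|B) = 1 − 0.773 = 0.227.
P(F|C) = 1 − 0.979 = 0.021.
P(F) = P(F|A)·P(A) + P(F|B)·P(B) + P(F|C)·P(C) + P(F|D)·P(D)
      = 0.049·0.43 + 0.227·0.25 + 0.021·0.28 + 0.225·0.04
      = 0.02107 + 0.05675 + 0.00588 + 0.009 = 0.0927

P(F) ≈ 0.0927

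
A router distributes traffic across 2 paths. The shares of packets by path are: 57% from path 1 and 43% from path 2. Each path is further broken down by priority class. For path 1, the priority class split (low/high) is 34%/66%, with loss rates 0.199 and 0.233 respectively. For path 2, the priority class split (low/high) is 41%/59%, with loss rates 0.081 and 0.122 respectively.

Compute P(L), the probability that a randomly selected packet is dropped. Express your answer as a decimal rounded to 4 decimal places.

P(L|1) = 0.34·0.199 + 0.66·0.233 = 0.06766 + 0.15378 = 0.22144
P(L|2) = 0.41·0.081 + 0.59·0.122 = 0.03321 + 0.07198 = 0.10519
By total probability over the outer partition,
P(L) = 0.57·0.22144 + 0.43·0.10519
      = 0.1262208 + 0.0452317 = 0.1714525

0.1715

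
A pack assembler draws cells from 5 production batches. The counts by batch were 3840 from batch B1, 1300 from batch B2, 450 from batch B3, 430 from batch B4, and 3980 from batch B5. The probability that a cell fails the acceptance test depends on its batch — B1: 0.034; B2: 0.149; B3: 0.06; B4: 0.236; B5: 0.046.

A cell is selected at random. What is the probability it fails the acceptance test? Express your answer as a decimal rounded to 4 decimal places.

Total: 3840 + 1300 + 450 + 430 + 3980 = 10000.
P(B1) = 3840/10000 = 0.384. P(B2) = 1300/10000 = 0.13. P(B3) = 450/10000 = 0.045. P(B4) = 430/10000 = 0.043. P(B5) = 3980/10000 = 0.398.
P(F) = P(F|B1)·P(B1) + P(F|B2)·P(B2) + P(F|B3)·P(B3) + P(F|B4)·P(B4) + P(F|B5)·P(B5)
      = 0.034·0.384 + 0.149·0.13 + 0.06·0.045 + 0.236·0.043 + 0.046·0.398
      = 0.013056 + 0.01937 + 0.0027 + 0.010148 + 0.018308 = 0.063582

0.0636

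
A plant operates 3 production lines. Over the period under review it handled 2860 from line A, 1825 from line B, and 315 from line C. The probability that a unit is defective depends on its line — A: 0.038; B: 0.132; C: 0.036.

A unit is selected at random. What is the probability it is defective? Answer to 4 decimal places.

Total: 2860 + 1825 + 315 = 5000.
P(A) = 2860/5000 = 0.572. P(B) = 1825/5000 = 0.365. P(C) = 315/5000 = 0.063.
Summing over the partition,
P(D) = P(D|A)·P(A) + P(D|B)·P(B) + P(D|C)·P(C)
      = 0.038·0.572 + 0.132·0.365 + 0.036·0.063
      = 0.021736 + 0.04818 + 0.002268 = 0.072184

0.0722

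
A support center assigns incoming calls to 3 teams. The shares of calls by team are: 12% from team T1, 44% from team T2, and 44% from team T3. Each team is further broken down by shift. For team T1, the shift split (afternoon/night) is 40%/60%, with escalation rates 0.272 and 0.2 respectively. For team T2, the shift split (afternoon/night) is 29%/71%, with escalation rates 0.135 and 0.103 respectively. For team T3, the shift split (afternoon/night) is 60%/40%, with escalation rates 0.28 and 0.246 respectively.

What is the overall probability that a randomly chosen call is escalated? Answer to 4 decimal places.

P(E) ≈ 0.1941

P(E|T1) = 0.4·0.272 + 0.6·0.2 = 0.1088 + 0.12 = 0.2288
P(E|T2) = 0.29·0.135 + 0.71·0.103 = 0.03915 + 0.07313 = 0.11228
P(E|T3) = 0.6·0.28 + 0.4·0.246 = 0.168 + 0.0984 = 0.2664
Then overall,
P(E) = 0.12·0.2288 + 0.44·0.11228 + 0.44·0.2664
      = 0.027456 + 0.0494032 + 0.117216 = 0.1940752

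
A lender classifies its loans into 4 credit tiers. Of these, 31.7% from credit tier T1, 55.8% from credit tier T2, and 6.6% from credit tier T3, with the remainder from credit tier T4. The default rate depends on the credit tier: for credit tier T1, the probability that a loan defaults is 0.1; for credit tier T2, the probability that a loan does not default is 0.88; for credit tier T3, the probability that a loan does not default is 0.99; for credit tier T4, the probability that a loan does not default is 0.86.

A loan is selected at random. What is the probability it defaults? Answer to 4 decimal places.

P(T4) = 1 − (0.317 + 0.558 + 0.066) = 0.059.
P(D|T2) = 1 − 0.88 = 0.12.
P(D|T3) = 1 − 0.99 = 0.01.
P(D|T4) = 1 − 0.86 = 0.14.
Summing over the partition,
P(D) = P(D|T1)·P(T1) + P(D|T2)·P(T2) + P(D|T3)·P(T3) + P(D|T4)·P(T4)
      = 0.1·0.317 + 0.12·0.558 + 0.01·0.066 + 0.14·0.059
      = 0.0317 + 0.06696 + 0.00066 + 0.00826 = 0.10758

0.1076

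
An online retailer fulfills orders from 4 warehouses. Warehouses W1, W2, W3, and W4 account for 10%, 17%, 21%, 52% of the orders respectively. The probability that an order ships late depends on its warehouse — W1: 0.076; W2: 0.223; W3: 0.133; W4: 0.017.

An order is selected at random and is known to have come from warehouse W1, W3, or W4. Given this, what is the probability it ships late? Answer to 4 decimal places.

P(L|S) ≈ 0.0535

Let S = {W1, W3, W4}.
P(S) = 0.1 + 0.21 + 0.52 = 0.83.
P(L ∩ S) = 0.076·0.1 + 0.133·0.21 + 0.017·0.52 = 0.0076 + 0.02793 + 0.00884 = 0.04437.
P(L | S) = 0.04437 / 0.83 = 0.053458…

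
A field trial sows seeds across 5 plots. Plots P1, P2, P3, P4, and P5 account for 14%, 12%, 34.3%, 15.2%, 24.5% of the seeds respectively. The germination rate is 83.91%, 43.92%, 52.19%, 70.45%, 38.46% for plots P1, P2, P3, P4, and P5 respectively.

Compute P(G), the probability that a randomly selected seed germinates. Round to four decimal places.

By the law of total probability,
P(G) = P(G|P1)·P(P1) + P(G|P2)·P(P2) + P(G|P3)·P(P3) + P(G|P4)·P(P4) + P(G|P5)·P(P5)
      = 0.8391·0.14 + 0.4392·0.12 + 0.5219·0.343 + 0.7045·0.152 + 0.3846·0.245
      = 0.117474 + 0.052704 + 0.1790117 + 0.107084 + 0.094227 = 0.5505007

P(G) ≈ 0.5505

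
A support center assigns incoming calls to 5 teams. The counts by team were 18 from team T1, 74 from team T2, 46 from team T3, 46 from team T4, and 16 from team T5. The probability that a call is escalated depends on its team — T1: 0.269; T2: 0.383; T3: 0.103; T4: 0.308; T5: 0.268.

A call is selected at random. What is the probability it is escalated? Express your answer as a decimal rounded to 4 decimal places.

0.2819

Total: 18 + 74 + 46 + 46 + 16 = 200.
P(T1) = 18/200 = 0.09. P(T2) = 74/200 = 0.37. P(T3) = 46/200 = 0.23. P(T4) = 46/200 = 0.23. P(T5) = 16/200 = 0.08.
P(E) = P(E|T1)·P(T1) + P(E|T2)·P(T2) + P(E|T3)·P(T3) + P(E|T4)·P(T4) + P(E|T5)·P(T5)
      = 0.269·0.09 + 0.383·0.37 + 0.103·0.23 + 0.308·0.23 + 0.268·0.08
      = 0.02421 + 0.14171 + 0.02369 + 0.07084 + 0.02144 = 0.28189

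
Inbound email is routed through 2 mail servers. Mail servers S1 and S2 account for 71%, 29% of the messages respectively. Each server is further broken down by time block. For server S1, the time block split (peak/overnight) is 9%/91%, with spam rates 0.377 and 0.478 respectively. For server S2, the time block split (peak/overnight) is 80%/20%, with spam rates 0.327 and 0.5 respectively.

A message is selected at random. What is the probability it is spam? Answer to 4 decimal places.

P(S|S1) = 0.09·0.377 + 0.91·0.478 = 0.03393 + 0.43498 = 0.46891
P(S|S2) = 0.8·0.327 + 0.2·0.5 = 0.2616 + 0.1 = 0.3616
Then overall,
P(S) = 0.71·0.46891 + 0.29·0.3616
      = 0.3329261 + 0.104864 = 0.4377901

P(S) ≈ 0.4378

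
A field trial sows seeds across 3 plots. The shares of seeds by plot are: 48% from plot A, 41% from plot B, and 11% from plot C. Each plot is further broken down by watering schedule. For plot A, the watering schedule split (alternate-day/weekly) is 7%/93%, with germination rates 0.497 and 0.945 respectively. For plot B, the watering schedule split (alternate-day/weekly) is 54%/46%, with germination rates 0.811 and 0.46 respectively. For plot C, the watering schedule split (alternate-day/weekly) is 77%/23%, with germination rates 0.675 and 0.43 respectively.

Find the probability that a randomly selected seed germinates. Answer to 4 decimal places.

P(G|A) = 0.07·0.497 + 0.93·0.945 = 0.03479 + 0.87885 = 0.91364
P(G|B) = 0.54·0.811 + 0.46·0.46 = 0.43794 + 0.2116 = 0.64954
P(G|C) = 0.77·0.675 + 0.23·0.43 = 0.51975 + 0.0989 = 0.61865
By total probability over the outer partition,
P(G) = 0.48·0.91364 + 0.41·0.64954 + 0.11·0.61865
      = 0.4385472 + 0.2663114 + 0.0680515 = 0.7729101

0.7729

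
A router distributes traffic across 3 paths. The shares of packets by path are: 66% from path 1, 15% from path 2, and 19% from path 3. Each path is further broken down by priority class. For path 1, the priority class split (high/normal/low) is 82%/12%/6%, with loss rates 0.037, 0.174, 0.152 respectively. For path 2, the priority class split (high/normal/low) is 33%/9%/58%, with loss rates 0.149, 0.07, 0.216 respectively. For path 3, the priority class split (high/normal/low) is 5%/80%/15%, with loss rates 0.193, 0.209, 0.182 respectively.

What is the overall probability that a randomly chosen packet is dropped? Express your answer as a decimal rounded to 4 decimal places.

0.1057

P(L|1) = 0.82·0.037 + 0.12·0.174 + 0.06·0.152 = 0.03034 + 0.02088 + 0.00912 = 0.06034
P(L|2) = 0.33·0.149 + 0.09·0.07 + 0.58·0.216 = 0.04917 + 0.0063 + 0.12528 = 0.18075
P(L|3) = 0.05·0.193 + 0.8·0.209 + 0.15·0.182 = 0.00965 + 0.1672 + 0.0273 = 0.20415
Then overall,
P(L) = 0.66·0.06034 + 0.15·0.18075 + 0.19·0.20415
      = 0.0398244 + 0.0271125 + 0.0387885 = 0.1057254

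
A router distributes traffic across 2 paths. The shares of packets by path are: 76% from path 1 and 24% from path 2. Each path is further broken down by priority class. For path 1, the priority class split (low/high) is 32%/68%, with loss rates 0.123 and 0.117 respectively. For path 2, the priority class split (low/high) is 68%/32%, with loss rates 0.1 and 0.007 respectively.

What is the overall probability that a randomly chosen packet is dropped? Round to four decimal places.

0.1072

P(L|1) = 0.32·0.123 + 0.68·0.117 = 0.03936 + 0.07956 = 0.11892
P(L|2) = 0.68·0.1 + 0.32·0.007 = 0.068 + 0.00224 = 0.07024
Then overall,
P(L) = 0.76·0.11892 + 0.24·0.07024
      = 0.0903792 + 0.0168576 = 0.1072368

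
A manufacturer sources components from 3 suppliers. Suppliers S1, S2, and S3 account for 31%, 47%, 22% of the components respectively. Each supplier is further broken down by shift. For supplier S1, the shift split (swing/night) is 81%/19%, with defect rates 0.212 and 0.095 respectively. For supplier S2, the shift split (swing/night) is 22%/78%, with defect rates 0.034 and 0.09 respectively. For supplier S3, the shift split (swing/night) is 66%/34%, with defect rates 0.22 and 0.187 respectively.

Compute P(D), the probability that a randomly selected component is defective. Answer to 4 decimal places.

P(D|S1) = 0.81·0.212 + 0.19·0.095 = 0.17172 + 0.01805 = 0.18977
P(D|S2) = 0.22·0.034 + 0.78·0.09 = 0.00748 + 0.0702 = 0.07768
P(D|S3) = 0.66·0.22 + 0.34·0.187 = 0.1452 + 0.06358 = 0.20878
Then overall,
P(D) = 0.31·0.18977 + 0.47·0.07768 + 0.22·0.20878
      = 0.0588287 + 0.0365096 + 0.0459316 = 0.1412699

P(D) ≈ 0.1413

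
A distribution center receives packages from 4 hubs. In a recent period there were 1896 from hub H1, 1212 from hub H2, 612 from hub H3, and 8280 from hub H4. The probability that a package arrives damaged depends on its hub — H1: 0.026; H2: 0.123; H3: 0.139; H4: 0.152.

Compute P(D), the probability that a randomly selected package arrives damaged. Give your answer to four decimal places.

P(D) ≈ 0.1285

Total: 1896 + 1212 + 612 + 8280 = 12000.
P(H1) = 1896/12000 = 0.158. P(H2) = 1212/12000 = 0.101. P(H3) = 612/12000 = 0.051. P(H4) = 8280/12000 = 0.69.
P(D) = P(D|H1)·P(H1) + P(D|H2)·P(H2) + P(D|H3)·P(H3) + P(D|H4)·P(H4)
      = 0.026·0.158 + 0.123·0.101 + 0.139·0.051 + 0.152·0.69
      = 0.004108 + 0.012423 + 0.007089 + 0.10488 = 0.1285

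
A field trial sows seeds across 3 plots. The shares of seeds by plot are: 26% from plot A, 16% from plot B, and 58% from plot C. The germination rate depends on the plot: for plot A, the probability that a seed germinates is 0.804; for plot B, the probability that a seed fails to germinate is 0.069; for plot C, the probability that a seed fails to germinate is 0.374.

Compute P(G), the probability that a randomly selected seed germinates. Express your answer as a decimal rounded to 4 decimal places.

P(G|B) = 1 − 0.069 = 0.931.
P(G|C) = 1 − 0.374 = 0.626.
P(G) = P(G|A)·P(A) + P(G|B)·P(B) + P(G|C)·P(C)
      = 0.804·0.26 + 0.931·0.16 + 0.626·0.58
      = 0.20904 + 0.14896 + 0.36308 = 0.72108

P(G) ≈ 0.7211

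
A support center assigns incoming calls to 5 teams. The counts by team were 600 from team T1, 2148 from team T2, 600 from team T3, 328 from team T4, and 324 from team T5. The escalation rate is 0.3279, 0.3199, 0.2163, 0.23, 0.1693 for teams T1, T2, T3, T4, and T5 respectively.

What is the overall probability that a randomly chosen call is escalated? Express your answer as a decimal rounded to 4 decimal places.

P(E) ≈ 0.2860

Total: 600 + 2148 + 600 + 328 + 324 = 4000.
P(T1) = 600/4000 = 0.15. P(T2) = 2148/4000 = 0.537. P(T3) = 600/4000 = 0.15. P(T4) = 328/4000 = 0.082. P(T5) = 324/4000 = 0.081.
P(E) = P(E|T1)·P(T1) + P(E|T2)·P(T2) + P(E|T3)·P(T3) + P(E|T4)·P(T4) + P(E|T5)·P(T5)
      = 0.3279·0.15 + 0.3199·0.537 + 0.2163·0.15 + 0.23·0.082 + 0.1693·0.081
      = 0.049185 + 0.1717863 + 0.032445 + 0.01886 + 0.0137133 = 0.2859896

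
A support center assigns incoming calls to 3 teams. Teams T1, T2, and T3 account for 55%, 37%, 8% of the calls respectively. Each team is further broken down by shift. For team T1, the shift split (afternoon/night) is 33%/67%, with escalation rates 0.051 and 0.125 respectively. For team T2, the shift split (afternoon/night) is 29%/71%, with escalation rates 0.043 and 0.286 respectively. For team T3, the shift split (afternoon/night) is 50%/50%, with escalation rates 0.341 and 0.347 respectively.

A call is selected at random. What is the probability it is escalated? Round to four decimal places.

P(E|T1) = 0.33·0.051 + 0.67·0.125 = 0.01683 + 0.08375 = 0.10058
P(E|T2) = 0.29·0.043 + 0.71·0.286 = 0.01247 + 0.20306 = 0.21553
P(E|T3) = 0.5·0.341 + 0.5·0.347 = 0.1705 + 0.1735 = 0.344
Then overall,
P(E) = 0.55·0.10058 + 0.37·0.21553 + 0.08·0.344
      = 0.055319 + 0.0797461 + 0.02752 = 0.1625851

0.1626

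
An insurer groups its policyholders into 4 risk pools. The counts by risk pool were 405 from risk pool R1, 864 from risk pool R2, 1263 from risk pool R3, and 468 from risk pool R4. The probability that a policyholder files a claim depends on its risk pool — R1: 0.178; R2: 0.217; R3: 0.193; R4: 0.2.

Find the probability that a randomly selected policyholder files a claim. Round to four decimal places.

0.1990

Total: 405 + 864 + 1263 + 468 = 3000.
P(R1) = 405/3000 = 0.135. P(R2) = 864/3000 = 0.288. P(R3) = 1263/3000 = 0.421. P(R4) = 468/3000 = 0.156.
P(C) = P(C|R1)·P(R1) + P(C|R2)·P(R2) + P(C|R3)·P(R3) + P(C|R4)·P(R4)
      = 0.178·0.135 + 0.217·0.288 + 0.193·0.421 + 0.2·0.156
      = 0.02403 + 0.062496 + 0.081253 + 0.0312 = 0.198979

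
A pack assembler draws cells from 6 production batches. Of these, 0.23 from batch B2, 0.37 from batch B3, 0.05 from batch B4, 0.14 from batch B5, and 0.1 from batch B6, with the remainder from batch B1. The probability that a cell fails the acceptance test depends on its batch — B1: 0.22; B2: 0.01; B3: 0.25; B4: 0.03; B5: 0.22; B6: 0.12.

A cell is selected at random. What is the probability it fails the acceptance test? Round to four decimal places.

0.1633

P(B1) = 1 − (0.23 + 0.37 + 0.05 + 0.14 + 0.1) = 0.11.
P(F) = P(F|B1)·P(B1) + P(F|B2)·P(B2) + P(F|B3)·P(B3) + P(F|B4)·P(B4) + P(F|B5)·P(B5) + P(F|B6)·P(B6)
      = 0.22·0.11 + 0.01·0.23 + 0.25·0.37 + 0.03·0.05 + 0.22·0.14 + 0.12·0.1
      = 0.0242 + 0.0023 + 0.0925 + 0.0015 + 0.0308 + 0.012 = 0.1633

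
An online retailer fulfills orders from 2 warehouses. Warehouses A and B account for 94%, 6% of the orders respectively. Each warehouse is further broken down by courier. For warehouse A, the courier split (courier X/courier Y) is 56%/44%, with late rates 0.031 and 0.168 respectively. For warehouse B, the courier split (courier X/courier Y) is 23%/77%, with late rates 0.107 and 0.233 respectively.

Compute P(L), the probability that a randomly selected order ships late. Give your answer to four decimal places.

P(L|A) = 0.56·0.031 + 0.44·0.168 = 0.01736 + 0.07392 = 0.09128
P(L|B) = 0.23·0.107 + 0.77·0.233 = 0.02461 + 0.17941 = 0.20402
Then overall,
P(L) = 0.94·0.09128 + 0.06·0.20402
      = 0.0858032 + 0.0122412 = 0.0980444

P(L) ≈ 0.0980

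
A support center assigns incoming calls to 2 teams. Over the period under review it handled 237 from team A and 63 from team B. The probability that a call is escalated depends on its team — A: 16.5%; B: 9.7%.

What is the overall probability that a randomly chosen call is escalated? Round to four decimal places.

Total: 237 + 63 = 300.
P(A) = 237/300 = 0.79. P(B) = 63/300 = 0.21.
Summing over the partition,
P(E) = P(E|A)·P(A) + P(E|B)·P(B)
      = 0.165·0.79 + 0.097·0.21
      = 0.13035 + 0.02037 = 0.15072

0.1507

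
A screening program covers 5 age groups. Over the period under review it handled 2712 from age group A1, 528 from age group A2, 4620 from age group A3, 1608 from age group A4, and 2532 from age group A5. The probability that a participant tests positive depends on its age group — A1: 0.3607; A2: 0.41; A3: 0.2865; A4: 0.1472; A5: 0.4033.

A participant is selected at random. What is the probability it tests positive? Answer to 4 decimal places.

Total: 2712 + 528 + 4620 + 1608 + 2532 = 12000.
P(A1) = 2712/12000 = 0.226. P(A2) = 528/12000 = 0.044. P(A3) = 4620/12000 = 0.385. P(A4) = 1608/12000 = 0.134. P(A5) = 2532/12000 = 0.211.
P(T) = P(T|A1)·P(A1) + P(T|A2)·P(A2) + P(T|A3)·P(A3) + P(T|A4)·P(A4) + P(T|A5)·P(A5)
      = 0.3607·0.226 + 0.41·0.044 + 0.2865·0.385 + 0.1472·0.134 + 0.4033·0.211
      = 0.0815182 + 0.01804 + 0.1103025 + 0.0197248 + 0.0850963 = 0.3146818

0.3147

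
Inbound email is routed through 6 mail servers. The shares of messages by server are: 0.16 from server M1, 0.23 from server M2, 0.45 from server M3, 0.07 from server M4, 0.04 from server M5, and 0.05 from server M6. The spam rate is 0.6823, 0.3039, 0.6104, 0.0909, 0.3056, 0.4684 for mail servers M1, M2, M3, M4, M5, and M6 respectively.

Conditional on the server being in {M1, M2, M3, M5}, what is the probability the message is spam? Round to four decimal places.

0.5295

Let J = {M1, M2, M3, M5}.
P(J) = 0.16 + 0.23 + 0.45 + 0.04 = 0.88.
P(S ∩ J) = 0.6823·0.16 + 0.3039·0.23 + 0.6104·0.45 + 0.3056·0.04 = 0.109168 + 0.069897 + 0.27468 + 0.012224 = 0.465969.
P(S | J) = 0.465969 / 0.88 = 0.529510…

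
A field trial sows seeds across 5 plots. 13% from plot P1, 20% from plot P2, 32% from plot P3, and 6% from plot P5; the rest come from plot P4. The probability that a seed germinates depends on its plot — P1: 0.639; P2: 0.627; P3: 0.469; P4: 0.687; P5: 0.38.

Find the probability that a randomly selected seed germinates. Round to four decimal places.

P(G) ≈ 0.5806

P(P4) = 1 − (0.13 + 0.2 + 0.32 + 0.06) = 0.29.
P(G) = P(G|P1)·P(P1) + P(G|P2)·P(P2) + P(G|P3)·P(P3) + P(G|P4)·P(P4) + P(G|P5)·P(P5)
      = 0.639·0.13 + 0.627·0.2 + 0.469·0.32 + 0.687·0.29 + 0.38·0.06
      = 0.08307 + 0.1254 + 0.15008 + 0.19923 + 0.0228 = 0.58058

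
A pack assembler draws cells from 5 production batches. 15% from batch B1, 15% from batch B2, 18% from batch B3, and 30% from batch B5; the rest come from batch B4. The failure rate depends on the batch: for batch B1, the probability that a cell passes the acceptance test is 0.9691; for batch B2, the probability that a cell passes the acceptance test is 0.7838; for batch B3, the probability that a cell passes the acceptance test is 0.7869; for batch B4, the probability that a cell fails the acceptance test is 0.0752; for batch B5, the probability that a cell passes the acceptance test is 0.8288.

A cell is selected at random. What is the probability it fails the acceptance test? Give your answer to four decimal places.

0.1433

P(B4) = 1 − (0.15 + 0.15 + 0.18 + 0.3) = 0.22.
P(F|B1) = 1 − 0.9691 = 0.0309.
P(F|B2) = 1 − 0.7838 = 0.2162.
P(F|B3) = 1 − 0.7869 = 0.2131.
P(F|B5) = 1 − 0.8288 = 0.1712.
By the law of total probability,
P(F) = P(F|B1)·P(B1) + P(F|B2)·P(B2) + P(F|B3)·P(B3) + P(F|B4)·P(B4) + P(F|B5)·P(B5)
      = 0.0309·0.15 + 0.2162·0.15 + 0.2131·0.18 + 0.0752·0.22 + 0.1712·0.3
      = 0.004635 + 0.03243 + 0.038358 + 0.016544 + 0.05136 = 0.143327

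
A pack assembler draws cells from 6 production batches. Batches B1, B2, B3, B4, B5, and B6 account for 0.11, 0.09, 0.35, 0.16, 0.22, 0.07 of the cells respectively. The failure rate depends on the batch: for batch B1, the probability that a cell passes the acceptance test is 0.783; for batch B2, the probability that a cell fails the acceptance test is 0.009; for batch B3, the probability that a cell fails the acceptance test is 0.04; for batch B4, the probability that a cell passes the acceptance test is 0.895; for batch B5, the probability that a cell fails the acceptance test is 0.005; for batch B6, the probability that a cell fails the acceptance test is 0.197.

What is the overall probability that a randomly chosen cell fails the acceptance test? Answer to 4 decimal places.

P(F) ≈ 0.0704

P(F|B1) = 1 − 0.783 = 0.217.
P(F|B4) = 1 − 0.895 = 0.105.
P(F) = P(F|B1)·P(B1) + P(F|B2)·P(B2) + P(F|B3)·P(B3) + P(F|B4)·P(B4) + P(F|B5)·P(B5) + P(F|B6)·P(B6)
      = 0.217·0.11 + 0.009·0.09 + 0.04·0.35 + 0.105·0.16 + 0.005·0.22 + 0.197·0.07
      = 0.02387 + 0.00081 + 0.014 + 0.0168 + 0.0011 + 0.01379 = 0.07037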